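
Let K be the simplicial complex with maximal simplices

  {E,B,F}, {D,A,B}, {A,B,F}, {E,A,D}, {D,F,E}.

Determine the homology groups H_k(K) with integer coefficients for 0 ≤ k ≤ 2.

We work with the vertex ordering A < B < D < E < F. The simplices of K, each written with vertices in increasing order, are:

  0-simplices (5): A, B, D, E, F
  1-simplices (10): AB, AD, AE, AF, BD, BE, BF, DE, DF, EF
  2-simplices (5): ABD, ABF, ADE, BEF, DEF

giving chain groups C_0 ≅ Z^5, C_1 ≅ Z^10, C_2 ≅ Z^5.

∂_1: C_1 → C_0 maps an edge to its endpoints' difference, ∂[p,q] = q − p. For instance
  ∂AD = D − A.
This gives a 5×10 integer matrix of rank 4; reducing to Smith normal form yields diagonal entries (1,1,1,1).

Boundary ∂_2: C_2 → C_1 acts by ∂[p,q,r] = [q,r] − [p,r] + [p,q]. For instance
  ∂BEF = EF − BF + BE,
  ∂DEF = EF − DF + DE.
The 10×5 boundary matrix has rank 5 and Smith normal form diag(1,1,1,1,1).

Reading off H_k = ker ∂_k / im ∂_{k+1}:

  H_0: rank C_0 − rank ∂_1 = 5 − 4 = 1, and the invariant factors of ∂_1 are all 1, so H_0 ≅ Z.
  H_1: rank ker ∂_1 − rank ∂_2 = (10 − 4) − 5 = 1, and the invariant factors of ∂_2 are all 1, so H_1 ≅ Z.
  H_2: rank ker ∂_2 − rank ∂_3 = (5 − 5) − 0 = 0, and there is no ∂_3, so H_2 ≅ 0.

As a check, the Euler characteristic is 5 − 10 + 5 = 0, which agrees with 1 − 1 + 0 = 0.

H_0 = Z,  H_1 = Z,  H_2 = 0.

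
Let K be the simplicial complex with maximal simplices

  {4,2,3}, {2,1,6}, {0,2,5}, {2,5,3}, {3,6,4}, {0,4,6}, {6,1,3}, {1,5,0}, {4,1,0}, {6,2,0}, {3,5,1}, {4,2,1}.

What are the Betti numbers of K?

b_0 = 1, b_1 = 0, b_2 = 0.

Take the total order 0 < 1 < 2 < 3 < 4 < 5 < 6 on the vertex set. Then K (dimension 2) consists of the simplices:

  0-simplices (7): [0], [1], [2], [3], [4], [5], [6]
  1-simplices (18): [0,1], [0,2], [0,4], [0,5], [0,6], [1,2], [1,3], [1,4], [1,5], [1,6], [2,3], [2,4], [2,5], [2,6], [3,4], [3,5], [3,6], [4,6]
  2-simplices (12): [0,1,4], [0,1,5], [0,2,5], [0,2,6], [0,4,6], [1,2,4], [1,2,6], [1,3,5], [1,3,6], [2,3,4], [2,3,5], [3,4,6]

so the chain groups are C_0 ≅ Z^7, C_1 ≅ Z^18, C_2 ≅ Z^12.

The boundary map ∂_1: C_1 → C_0 sends each edge [p,q] (with p < q) to q − p.
As a 7×18 matrix over Z this has rank 6, with invariant factors (1,1,1,1,1,1).

The boundary map ∂_2: C_2 → C_1 sends each 2-simplex [p,q,r] to [q,r] − [p,r] + [p,q]. For instance
  ∂[2,3,4] = [3,4] − [2,4] + [2,3],
  ∂[0,2,6] = [2,6] − [0,6] + [0,2].
The resulting 18×12 matrix has rank 12, and its Smith normal form has invariant factors (1,1,1,1,1,1,1,1,1,1,1,2).

From H_k ≅ ker(∂_k) / im(∂_{k+1}) we obtain:

  H_0: rank C_0 − rank ∂_1 = 7 − 6 = 1, and the invariant factors of ∂_1 are all 1, so H_0 ≅ Z.
  H_1: rank ker ∂_1 − rank ∂_2 = (18 − 6) − 12 = 0, and ∂_2 has invariant factor 2 > 1, so H_1 ≅ Z_2.
  H_2: rank ker ∂_2 − rank ∂_3 = (12 − 12) − 0 = 0, and there is no ∂_3, so H_2 ≅ 0.

Hence the Betti numbers are b_0 = 1, b_1 = 0, b_2 = 0.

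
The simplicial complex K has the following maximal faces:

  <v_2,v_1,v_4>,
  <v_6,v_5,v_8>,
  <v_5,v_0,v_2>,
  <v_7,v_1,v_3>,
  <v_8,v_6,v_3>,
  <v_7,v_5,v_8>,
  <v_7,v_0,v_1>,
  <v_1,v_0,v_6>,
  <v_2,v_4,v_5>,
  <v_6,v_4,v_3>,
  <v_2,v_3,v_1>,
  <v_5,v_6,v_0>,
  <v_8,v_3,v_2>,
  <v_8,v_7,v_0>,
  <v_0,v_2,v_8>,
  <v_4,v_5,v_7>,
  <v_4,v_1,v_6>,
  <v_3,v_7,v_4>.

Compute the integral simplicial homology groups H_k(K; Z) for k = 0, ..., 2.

Order the vertices as v_0 < v_1 < v_2 < v_3 < v_4 < v_5 < v_6 < v_7 < v_8. Listing each simplex with vertices in this order, K has dimension 2 with simplices:

  0-simplices (9): [v_0], [v_1], [v_2], [v_3], [v_4], [v_5], [v_6], [v_7], [v_8]
  1-simplices (27): (27 of them)
  2-simplices (18): (18 of them)

giving chain groups C_0 ≅ Z^9, C_1 ≅ Z^27, C_2 ≅ Z^18.

Boundary ∂_1: C_1 → C_0 sends each edge [p,q] (with p < q) to q − p.
The resulting 9×27 matrix has rank 8, and its Smith normal form has invariant factors (1,1,1,1,1,1,1,1).

∂_2: C_2 → C_1 maps a triangle to the signed sum of its edges. For instance
  ∂[v_3,v_4,v_7] = [v_4,v_7] − [v_3,v_7] + [v_3,v_4],
  ∂[v_0,v_5,v_6] = [v_5,v_6] − [v_0,v_6] + [v_0,v_5].
As a 27×18 matrix over Z this has rank 18, with invariant factors (1,1,1,1,1,1,1,1,1,1,1,1,1,1,1,1,1,2).

Now H_k = ker ∂_k / im ∂_{k+1}, so:

  H_0: rank C_0 − rank ∂_1 = 9 − 8 = 1, and the invariant factors of ∂_1 are all 1, so H_0 ≅ Z.
  H_1: rank ker ∂_1 − rank ∂_2 = (27 − 8) − 18 = 1, and ∂_2 has invariant factor 2 > 1, so H_1 ≅ Z ⊕ Z/2Z.
  H_2: rank ker ∂_2 − rank ∂_3 = (18 − 18) − 0 = 0, and there is no ∂_3, so H_2 ≅ 0.

H_0 = Z,  H_1 = Z ⊕ Z/2Z,  H_2 = 0.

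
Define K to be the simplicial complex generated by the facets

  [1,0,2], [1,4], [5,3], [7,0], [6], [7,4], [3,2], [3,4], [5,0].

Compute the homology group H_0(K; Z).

H_0 ≅ Z^2.

Order the vertices as 0 < 1 < 2 < 3 < 4 < 5 < 6 < 7. Listing each simplex with vertices in this order, K has dimension 2 with simplices:

  0-simplices (8): [0], [1], [2], [3], [4], [5], [6], [7]
  1-simplices (10): [0,1], [0,2], [0,5], [0,7], [1,2], [1,4], [2,3], [3,4], [3,5], [4,7]
  2-simplices (1): [0,1,2]

giving chain groups C_0 ≅ Z^8, C_1 ≅ Z^10, C_2 ≅ Z^1.

The boundary map ∂_1: C_1 → C_0 sends each edge [p,q] (with p < q) to q − p.
The 8×10 boundary matrix has rank 6 and Smith normal form diag(1,1,1,1,1,1).

The boundary map ∂_2: C_2 → C_1 acts by ∂[p,q,r] = [q,r] − [p,r] + [p,q]. For instance
  ∂[0,1,2] = [1,2] − [0,2] + [0,1].
The resulting 10×1 matrix has rank 1, and its Smith normal form has invariant factors (1).

Computing H_k = (kernel of ∂_k) / (image of ∂_{k+1}):

  H_0: rank C_0 − rank ∂_1 = 8 − 6 = 2, and the invariant factors of ∂_1 are all 1, so H_0 = Z^2.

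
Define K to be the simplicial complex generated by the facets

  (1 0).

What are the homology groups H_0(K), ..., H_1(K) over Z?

Take the total order 0 < 1 on the vertex set. Then K (dimension 1) consists of the simplices:

  0-simplices (2): [0], [1]
  1-simplices (1): [0,1]

giving chain groups C_0 ≅ Z^2, C_1 ≅ Z^1.

The boundary map ∂_1: C_1 → C_0 is given by ∂[p,q] = [q] − [p].
The resulting 2×1 matrix has rank 1, and its Smith normal form has invariant factors (1).

From H_k ≅ ker(∂_k) / im(∂_{k+1}) we obtain:

  H_0: rank C_0 − rank ∂_1 = 2 − 1 = 1, and the invariant factors of ∂_1 are all 1, so H_0 ≅ Z.
  H_1: rank ker ∂_1 − rank ∂_2 = (1 − 1) − 0 = 0, and there is no ∂_2, so H_1 ≅ 0.

As a check, the Euler characteristic is 2 − 1 = 1, which agrees with 1 − 0 = 1.

H_0 ≅ Z,  H_1 = 0.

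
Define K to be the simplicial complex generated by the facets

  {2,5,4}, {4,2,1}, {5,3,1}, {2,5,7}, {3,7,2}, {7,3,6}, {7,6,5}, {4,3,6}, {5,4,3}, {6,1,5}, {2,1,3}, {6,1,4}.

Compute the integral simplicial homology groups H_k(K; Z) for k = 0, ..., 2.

H_0 = Z,  H_1 = Z/2,  H_2 = 0.

Order the vertices as 1 < 2 < 3 < 4 < 5 < 6 < 7. Listing each simplex with vertices in this order, K has dimension 2 with simplices:

  0-simplices (7): [1], [2], [3], [4], [5], [6], [7]
  1-simplices (18): [1,2], [1,3], [1,4], [1,5], [1,6], [2,3], [2,4], [2,5], [2,7], [3,4], [3,5], [3,6], [3,7], [4,5], [4,6], [5,6], [5,7], [6,7]
  2-simplices (12): [1,2,3], [1,2,4], [1,3,5], [1,4,6], [1,5,6], [2,3,7], [2,4,5], [2,5,7], [3,4,5], [3,4,6], [3,6,7], [5,6,7]

giving chain groups C_0 ≅ Z^7, C_1 ≅ Z^18, C_2 ≅ Z^12.

Boundary ∂_1: C_1 → C_0 is given by ∂[p,q] = [q] − [p].
The 7×18 boundary matrix has rank 6 and Smith normal form diag(1,1,1,1,1,1).

∂_2: C_2 → C_1 acts by ∂[p,q,r] = [q,r] − [p,r] + [p,q]. For instance
  ∂[1,3,5] = [3,5] − [1,5] + [1,3],
  ∂[2,3,7] = [3,7] − [2,7] + [2,3].
This gives a 18×12 integer matrix of rank 12; reducing to Smith normal form yields diagonal entries (1,1,1,1,1,1,1,1,1,1,1,2).

From H_k ≅ ker(∂_k) / im(∂_{k+1}) we obtain:

  H_0: rank C_0 − rank ∂_1 = 7 − 6 = 1, and the invariant factors of ∂_1 are all 1, so H_0 = Z.
  H_1: rank ker ∂_1 − rank ∂_2 = (18 − 6) − 12 = 0, and ∂_2 has invariant factor 2 > 1, so H_1 = Z/2.
  H_2: rank ker ∂_2 − rank ∂_3 = (12 − 12) − 0 = 0, and there is no ∂_3, so H_2 = 0.

(K is a triangulation of the real projective plane RP^2.)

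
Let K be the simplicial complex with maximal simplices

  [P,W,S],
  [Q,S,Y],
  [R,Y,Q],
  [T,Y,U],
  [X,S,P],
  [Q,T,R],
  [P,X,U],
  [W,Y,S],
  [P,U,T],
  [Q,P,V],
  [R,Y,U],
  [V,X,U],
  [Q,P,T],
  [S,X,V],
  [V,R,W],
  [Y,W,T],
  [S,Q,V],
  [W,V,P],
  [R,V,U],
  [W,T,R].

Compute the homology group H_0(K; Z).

Fix the vertex order P < Q < R < S < T < U < V < W < X < Y and write every simplex with vertices in increasing order. Then dim K = 2 and the simplices of K are:

  0-simplices (10): P, Q, R, S, T, U, V, W, X, Y
  1-simplices (30): PQ, PS, PT, PU, PV, PW, PX, QR, QS, QT, QV, QY, RT, RU, RV, RW, RY, SV, SW, SX, SY, TU, TW, TY, UV, UX, UY, VW, VX, WY
  2-simplices (20): PQT, PQV, PSW, PSX, PTU, PUX, PVW, QRT, QRY, QSV, QSY, RTW, RUV, RUY, RVW, SVX, SWY, TUY, TWY, UVX

Hence C_0 ≅ Z^10, C_1 ≅ Z^30, C_2 ≅ Z^20.

∂_1: C_1 → C_0 sends each edge [p,q] (with p < q) to q − p.
This gives a 10×30 integer matrix of rank 9; reducing to Smith normal form yields diagonal entries (1,1,1,1,1,1,1,1,1).

The boundary map ∂_2: C_2 → C_1 acts by ∂[p,q,r] = [q,r] − [p,r] + [p,q]. For instance
  ∂RUY = UY − RY + RU,
  ∂QSV = SV − QV + QS.
This gives a 30×20 integer matrix of rank 20; reducing to Smith normal form yields diagonal entries (1,1,1,1,1,1,1,1,1,1,1,1,1,1,1,1,1,1,1,2).

Now H_k = ker ∂_k / im ∂_{k+1}, so:

  H_0: rank C_0 − rank ∂_1 = 10 − 9 = 1, and the invariant factors of ∂_1 are all 1, so H_0 ≅ Z.

H_0 = Z.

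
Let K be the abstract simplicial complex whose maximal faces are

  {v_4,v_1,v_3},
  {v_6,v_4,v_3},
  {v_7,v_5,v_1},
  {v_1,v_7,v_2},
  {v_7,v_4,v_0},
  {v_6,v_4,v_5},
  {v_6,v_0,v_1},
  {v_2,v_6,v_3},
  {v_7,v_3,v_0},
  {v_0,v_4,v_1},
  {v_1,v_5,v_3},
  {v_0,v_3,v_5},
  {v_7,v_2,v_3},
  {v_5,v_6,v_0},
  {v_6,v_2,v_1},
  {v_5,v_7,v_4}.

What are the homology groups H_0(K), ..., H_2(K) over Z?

H_0 ≅ Z,  H_1 ≅ Z^2,  H_2 ≅ Z.

Take the total order v_0 < v_1 < v_2 < v_3 < v_4 < v_5 < v_6 < v_7 on the vertex set. Then K (dimension 2) consists of the simplices:

  0-simplices (8): [v_0], [v_1], [v_2], [v_3], [v_4], [v_5], [v_6], [v_7]
  1-simplices (24): (24 of them)
  2-simplices (16): (16 of them)

giving chain groups C_0 ≅ Z^8, C_1 ≅ Z^24, C_2 ≅ Z^16.

Boundary ∂_1: C_1 → C_0 maps an edge to its endpoints' difference, ∂[p,q] = q − p.
As a 8×24 matrix over Z this has rank 7, with invariant factors (1,1,1,1,1,1,1).

The boundary map ∂_2: C_2 → C_1 sends each 2-simplex [p,q,r] to [q,r] − [p,r] + [p,q]. For instance
  ∂[v_3,v_4,v_6] = [v_4,v_6] − [v_3,v_6] + [v_3,v_4],
  ∂[v_2,v_3,v_6] = [v_3,v_6] − [v_2,v_6] + [v_2,v_3].
The resulting 24×16 matrix has rank 15, and its Smith normal form has invariant factors (1,1,1,1,1,1,1,1,1,1,1,1,1,1,1).

Now H_k = ker ∂_k / im ∂_{k+1}, so:

  H_0: rank C_0 − rank ∂_1 = 8 − 7 = 1, and the invariant factors of ∂_1 are all 1, so H_0 ≅ Z.
  H_1: rank ker ∂_1 − rank ∂_2 = (24 − 7) − 15 = 2, and the invariant factors of ∂_2 are all 1, so H_1 ≅ Z^2.
  H_2: rank ker ∂_2 − rank ∂_3 = (16 − 15) − 0 = 1, and there is no ∂_3, so H_2 ≅ Z.

As a check, the Euler characteristic is 8 − 24 + 16 = 0, which agrees with 1 − 2 + 1 = 0.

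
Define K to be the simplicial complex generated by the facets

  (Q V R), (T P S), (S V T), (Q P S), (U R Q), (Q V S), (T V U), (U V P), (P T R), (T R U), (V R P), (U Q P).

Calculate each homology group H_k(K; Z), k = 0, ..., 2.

H_0 ≅ Z,  H_1 ≅ Z/2,  H_2 = 0.

Order the vertices as P < Q < R < S < T < U < V. Listing each simplex with vertices in this order, K has dimension 2 with simplices:

  0-simplices (7): P, Q, R, S, T, U, V
  1-simplices (18): PQ, PR, PS, PT, PU, PV, QR, QS, QU, QV, RT, RU, RV, ST, SV, TU, TV, UV
  2-simplices (12): PQS, PQU, PRT, PRV, PST, PUV, QRU, QRV, QSV, RTU, STV, TUV

so the chain groups are C_0 ≅ Z^7, C_1 ≅ Z^18, C_2 ≅ Z^12.

∂_1: C_1 → C_0 is given by ∂[p,q] = [q] − [p]. For instance
  ∂PQ = Q − P.
This gives a 7×18 integer matrix of rank 6; reducing to Smith normal form yields diagonal entries (1,1,1,1,1,1).

Boundary ∂_2: C_2 → C_1 maps a triangle to the signed sum of its edges. For instance
  ∂RTU = TU − RU + RT,
  ∂PRV = RV − PV + PR.
This gives a 18×12 integer matrix of rank 12; reducing to Smith normal form yields diagonal entries (1,1,1,1,1,1,1,1,1,1,1,2).

Reading off H_k = ker ∂_k / im ∂_{k+1}:

  H_0: rank C_0 − rank ∂_1 = 7 − 6 = 1, and the invariant factors of ∂_1 are all 1, so H_0 ≅ Z.
  H_1: rank ker ∂_1 − rank ∂_2 = (18 − 6) − 12 = 0, and ∂_2 has invariant factor 2 > 1, so H_1 ≅ Z/2.
  H_2: rank ker ∂_2 − rank ∂_3 = (12 − 12) − 0 = 0, and there is no ∂_3, so H_2 ≅ 0.

As a check, the Euler characteristic is 7 − 18 + 12 = 1, which agrees with 1 − 0 + 0 = 1.
(K is a triangulation of the real projective plane RP^2.)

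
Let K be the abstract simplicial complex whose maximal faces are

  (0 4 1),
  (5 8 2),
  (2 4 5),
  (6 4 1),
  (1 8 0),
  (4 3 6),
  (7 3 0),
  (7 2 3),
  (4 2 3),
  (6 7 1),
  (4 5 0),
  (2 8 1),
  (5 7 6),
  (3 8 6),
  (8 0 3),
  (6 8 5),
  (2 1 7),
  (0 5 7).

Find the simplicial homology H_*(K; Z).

H_0 ≅ Z,  H_1 ≅ Z^2,  H_2 ≅ Z.

We work with the vertex ordering 0 < 1 < 2 < 3 < 4 < 5 < 6 < 7 < 8. The simplices of K, each written with vertices in increasing order, are:

  0-simplices (9): [0], [1], [2], [3], [4], [5], [6], [7], [8]
  1-simplices (27): (27 of them)
  2-simplices (18): [0,1,4], [0,1,8], [0,3,7], [0,3,8], [0,4,5], [0,5,7], [1,2,7], [1,2,8], [1,4,6], [1,6,7], [2,3,4], [2,3,7], [2,4,5], [2,5,8], [3,4,6], [3,6,8], [5,6,7], [5,6,8]

so the chain groups are C_0 ≅ Z^9, C_1 ≅ Z^27, C_2 ≅ Z^18.

Boundary ∂_1: C_1 → C_0 is given by ∂[p,q] = [q] − [p]. For instance
  ∂[3,4] = [4] − [3].
This gives a 9×27 integer matrix of rank 8; reducing to Smith normal form yields diagonal entries (1,1,1,1,1,1,1,1).

The boundary map ∂_2: C_2 → C_1 maps a triangle to the signed sum of its edges. For instance
  ∂[1,2,7] = [2,7] − [1,7] + [1,2],
  ∂[0,1,8] = [1,8] − [0,8] + [0,1].
The 27×18 boundary matrix has rank 17 and Smith normal form diag(1,1,1,1,1,1,1,1,1,1,1,1,1,1,1,1,1).

Computing H_k = (kernel of ∂_k) / (image of ∂_{k+1}):

  H_0: rank C_0 − rank ∂_1 = 9 − 8 = 1, and the invariant factors of ∂_1 are all 1, so H_0 ≅ Z.
  H_1: rank ker ∂_1 − rank ∂_2 = (27 − 8) − 17 = 2, and the invariant factors of ∂_2 are all 1, so H_1 ≅ Z^2.
  H_2: rank ker ∂_2 − rank ∂_3 = (18 − 17) − 0 = 1, and there is no ∂_3, so H_2 ≅ Z.

(K is a triangulation of the torus T^2.)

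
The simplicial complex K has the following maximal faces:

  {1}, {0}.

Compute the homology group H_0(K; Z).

H_0 = Z^2.

K has 2 vertices.
rank ∂_0 = 0, rank ∂_1 = 0 ⇒ b_0 = 2 − 0 − 0 = 2. So H_0 ≅ Z^2.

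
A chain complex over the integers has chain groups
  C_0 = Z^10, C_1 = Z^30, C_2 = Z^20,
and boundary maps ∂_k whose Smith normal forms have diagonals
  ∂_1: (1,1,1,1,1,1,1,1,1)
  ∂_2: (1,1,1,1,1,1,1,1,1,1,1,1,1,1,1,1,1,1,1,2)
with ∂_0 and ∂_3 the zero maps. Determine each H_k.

H_0 ≅ Z,  H_1 ≅ Z ⊕ Z/2,  H_2 = 0.

H_0: b_0 = 10 − 0 − 9 = 1; torsion from ∂_1 factors > 1: none. So H_0 ≅ Z.
H_1: b_1 = 30 − 9 − 20 = 1; torsion from ∂_2 factors > 1: [2]. So H_1 ≅ Z ⊕ Z/2.
H_2: b_2 = 20 − 20 − 0 = 0; torsion from ∂_3 factors > 1: none. So H_2 ≅ 0.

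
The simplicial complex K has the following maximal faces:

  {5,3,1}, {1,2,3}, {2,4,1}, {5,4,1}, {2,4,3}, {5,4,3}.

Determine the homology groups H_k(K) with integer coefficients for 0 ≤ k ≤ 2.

K has 5 vertices, 9 edges, 6 triangles.
rank ∂_0 = 0, rank ∂_1 = 4 ⇒ b_0 = 5 − 0 − 4 = 1; all invariant factors of ∂_1 are 1 so no torsion. So H_0 = Z.
rank ∂_1 = 4, rank ∂_2 = 5 ⇒ b_1 = 9 − 4 − 5 = 0; all invariant factors of ∂_2 are 1 so no torsion. So H_1 = 0.
rank ∂_2 = 5, rank ∂_3 = 0 ⇒ b_2 = 6 − 5 − 0 = 1. So H_2 = Z.

H_0 ≅ Z,  H_1 = 0,  H_2 ≅ Z.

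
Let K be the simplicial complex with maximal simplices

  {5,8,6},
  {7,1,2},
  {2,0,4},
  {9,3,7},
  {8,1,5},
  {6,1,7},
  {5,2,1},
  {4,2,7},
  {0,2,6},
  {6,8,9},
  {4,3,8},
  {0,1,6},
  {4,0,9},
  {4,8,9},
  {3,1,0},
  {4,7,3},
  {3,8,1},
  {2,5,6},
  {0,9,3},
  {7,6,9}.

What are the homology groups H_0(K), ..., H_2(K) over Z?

H_0 = Z,  H_1 = Z ⊕ Z/2Z,  H_2 = 0.

K has 10 vertices, 30 edges, 20 triangles.
rank ∂_0 = 0, rank ∂_1 = 9 ⇒ b_0 = 10 − 0 − 9 = 1; all invariant factors of ∂_1 are 1 so no torsion. So H_0 ≅ Z.
rank ∂_1 = 9, rank ∂_2 = 20 ⇒ b_1 = 30 − 9 − 20 = 1; ∂_2 has invariant factor(s) [2] giving torsion. So H_1 ≅ Z ⊕ Z/2Z.
rank ∂_2 = 20, rank ∂_3 = 0 ⇒ b_2 = 20 − 20 − 0 = 0. So H_2 ≅ 0.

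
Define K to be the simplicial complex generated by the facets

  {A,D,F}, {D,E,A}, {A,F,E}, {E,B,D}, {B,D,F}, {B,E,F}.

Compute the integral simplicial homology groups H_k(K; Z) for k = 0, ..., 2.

Fix the vertex order A < B < D < E < F and write every simplex with vertices in increasing order. Then dim K = 2 and the simplices of K are:

  0-simplices (5): A, B, D, E, F
  1-simplices (9): AD, AE, AF, BD, BE, BF, DE, DF, EF
  2-simplices (6): ADE, ADF, AEF, BDE, BDF, BEF

Hence C_0 ≅ Z^5, C_1 ≅ Z^9, C_2 ≅ Z^6.

The boundary map ∂_1: C_1 → C_0 maps an edge to its endpoints' difference, ∂[p,q] = q − p.
As a 5×9 matrix over Z this has rank 4, with invariant factors (1,1,1,1).

The boundary map ∂_2: C_2 → C_1 sends each 2-simplex [p,q,r] to [q,r] − [p,r] + [p,q]. For instance
  ∂BDE = DE − BE + BD,
  ∂ADF = DF − AF + AD.
The resulting 9×6 matrix has rank 5, and its Smith normal form has invariant factors (1,1,1,1,1).

Now H_k = ker ∂_k / im ∂_{k+1}, so:

  H_0: rank C_0 − rank ∂_1 = 5 − 4 = 1, and the invariant factors of ∂_1 are all 1, so H_0 ≅ Z.
  H_1: rank ker ∂_1 − rank ∂_2 = (9 − 4) − 5 = 0, and the invariant factors of ∂_2 are all 1, so H_1 ≅ 0.
  H_2: rank ker ∂_2 − rank ∂_3 = (6 − 5) − 0 = 1, and there is no ∂_3, so H_2 ≅ Z.

H_0 ≅ Z,  H_1 = 0,  H_2 ≅ Z.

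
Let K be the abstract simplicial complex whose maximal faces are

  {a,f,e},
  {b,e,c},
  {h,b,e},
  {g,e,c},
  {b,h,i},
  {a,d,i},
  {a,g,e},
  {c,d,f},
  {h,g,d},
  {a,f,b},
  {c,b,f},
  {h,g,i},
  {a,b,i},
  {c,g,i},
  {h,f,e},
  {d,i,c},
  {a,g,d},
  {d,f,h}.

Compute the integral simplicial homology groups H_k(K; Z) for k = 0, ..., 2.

H_0 ≅ Z,  H_1 ≅ Z ⊕ Z_2,  H_2 = 0.

We work with the vertex ordering a < b < c < d < e < f < g < h < i. The simplices of K, each written with vertices in increasing order, are:

  0-simplices (9): a, b, c, d, e, f, g, h, i
  1-simplices (27): ab, ad, ae, af, ag, ai, bc, be, bf, bh, bi, cd, ce, cf, cg, ci, df, dg, dh, di, ef, eg, eh, fh, gh, gi, hi
  2-simplices (18): abf, abi, adg, adi, aef, aeg, bce, bcf, beh, bhi, cdf, cdi, ceg, cgi, dfh, dgh, efh, ghi

giving chain groups C_0 ≅ Z^9, C_1 ≅ Z^27, C_2 ≅ Z^18.

∂_1: C_1 → C_0 sends each edge [p,q] (with p < q) to q − p. For instance
  ∂ad = d − a.
As a 9×27 matrix over Z this has rank 8, with invariant factors (1,1,1,1,1,1,1,1).

Boundary ∂_2: C_2 → C_1 sends each 2-simplex [p,q,r] to [q,r] − [p,r] + [p,q]. For instance
  ∂aef = ef − af + ae,
  ∂bce = ce − be + bc.
This gives a 27×18 integer matrix of rank 18; reducing to Smith normal form yields diagonal entries (1,1,1,1,1,1,1,1,1,1,1,1,1,1,1,1,1,2).

Computing H_k = (kernel of ∂_k) / (image of ∂_{k+1}):

  H_0: rank C_0 − rank ∂_1 = 9 − 8 = 1, and the invariant factors of ∂_1 are all 1, so H_0 = Z.
  H_1: rank ker ∂_1 − rank ∂_2 = (27 − 8) − 18 = 1, and ∂_2 has invariant factor 2 > 1, so H_1 = Z ⊕ Z_2.
  H_2: rank ker ∂_2 − rank ∂_3 = (18 − 18) − 0 = 0, and there is no ∂_3, so H_2 = 0.

(K is a triangulation of the Klein bottle.)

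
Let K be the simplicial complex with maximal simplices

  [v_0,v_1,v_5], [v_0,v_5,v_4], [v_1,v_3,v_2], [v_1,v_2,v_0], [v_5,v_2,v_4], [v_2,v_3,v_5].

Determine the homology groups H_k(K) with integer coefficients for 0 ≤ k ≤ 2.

H_0 = Z,  H_1 = Z,  H_2 = 0.

Take the total order v_0 < v_1 < v_2 < v_3 < v_4 < v_5 on the vertex set. Then K (dimension 2) consists of the simplices:

  0-simplices (6): [v_0], [v_1], [v_2], [v_3], [v_4], [v_5]
  1-simplices (12): [v_0,v_1], [v_0,v_2], [v_0,v_4], [v_0,v_5], [v_1,v_2], [v_1,v_3], [v_1,v_5], [v_2,v_3], [v_2,v_4], [v_2,v_5], [v_3,v_5], [v_4,v_5]
  2-simplices (6): [v_0,v_1,v_2], [v_0,v_1,v_5], [v_0,v_4,v_5], [v_1,v_2,v_3], [v_2,v_3,v_5], [v_2,v_4,v_5]

Hence C_0 ≅ Z^6, C_1 ≅ Z^12, C_2 ≅ Z^6.

Boundary ∂_1: C_1 → C_0 sends each edge [p,q] (with p < q) to q − p. For instance
  ∂[v_1,v_5] = [v_5] − [v_1].
As a 6×12 matrix over Z this has rank 5, with invariant factors (1,1,1,1,1).

∂_2: C_2 → C_1 acts by ∂[p,q,r] = [q,r] − [p,r] + [p,q]. For instance
  ∂[v_0,v_1,v_2] = [v_1,v_2] − [v_0,v_2] + [v_0,v_1],
  ∂[v_0,v_1,v_5] = [v_1,v_5] − [v_0,v_5] + [v_0,v_1].
This gives a 12×6 integer matrix of rank 6; reducing to Smith normal form yields diagonal entries (1,1,1,1,1,1).

Computing H_k = (kernel of ∂_k) / (image of ∂_{k+1}):

  H_0: rank C_0 − rank ∂_1 = 6 − 5 = 1, and the invariant factors of ∂_1 are all 1, so H_0 = Z.
  H_1: rank ker ∂_1 − rank ∂_2 = (12 − 5) − 6 = 1, and the invariant factors of ∂_2 are all 1, so H_1 = Z.
  H_2: rank ker ∂_2 − rank ∂_3 = (6 − 6) − 0 = 0, and there is no ∂_3, so H_2 = 0.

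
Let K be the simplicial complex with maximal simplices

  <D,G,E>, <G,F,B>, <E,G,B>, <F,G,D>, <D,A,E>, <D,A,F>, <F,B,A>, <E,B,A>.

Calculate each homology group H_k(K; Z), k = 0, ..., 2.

H_0 = Z,  H_1 = 0,  H_2 = Z.

Fix the vertex order A < B < D < E < F < G and write every simplex with vertices in increasing order. Then dim K = 2 and the simplices of K are:

  0-simplices (6): A, B, D, E, F, G
  1-simplices (12): AB, AD, AE, AF, BE, BF, BG, DE, DF, DG, EG, FG
  2-simplices (8): ABE, ABF, ADE, ADF, BEG, BFG, DEG, DFG

so the chain groups are C_0 ≅ Z^6, C_1 ≅ Z^12, C_2 ≅ Z^8.

∂_1: C_1 → C_0 maps an edge to its endpoints' difference, ∂[p,q] = q − p.
This gives a 6×12 integer matrix of rank 5; reducing to Smith normal form yields diagonal entries (1,1,1,1,1).

∂_2: C_2 → C_1 acts by ∂[p,q,r] = [q,r] − [p,r] + [p,q]. For instance
  ∂BEG = EG − BG + BE,
  ∂BFG = FG − BG + BF.
The resulting 12×8 matrix has rank 7, and its Smith normal form has invariant factors (1,1,1,1,1,1,1).

Reading off H_k = ker ∂_k / im ∂_{k+1}:

  H_0: rank C_0 − rank ∂_1 = 6 − 5 = 1, and the invariant factors of ∂_1 are all 1, so H_0 ≅ Z.
  H_1: rank ker ∂_1 − rank ∂_2 = (12 − 5) − 7 = 0, and the invariant factors of ∂_2 are all 1, so H_1 ≅ 0.
  H_2: rank ker ∂_2 − rank ∂_3 = (8 − 7) − 0 = 1, and there is no ∂_3, so H_2 ≅ Z.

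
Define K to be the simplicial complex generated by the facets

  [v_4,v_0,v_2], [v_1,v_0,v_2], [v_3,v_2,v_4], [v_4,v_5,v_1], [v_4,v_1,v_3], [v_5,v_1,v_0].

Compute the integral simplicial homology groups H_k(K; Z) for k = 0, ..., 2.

H_0 = Z,  H_1 = Z,  H_2 = 0.

Order the vertices as v_0 < v_1 < v_2 < v_3 < v_4 < v_5. Listing each simplex with vertices in this order, K has dimension 2 with simplices:

  0-simplices (6): [v_0], [v_1], [v_2], [v_3], [v_4], [v_5]
  1-simplices (12): [v_0,v_1], [v_0,v_2], [v_0,v_4], [v_0,v_5], [v_1,v_2], [v_1,v_3], [v_1,v_4], [v_1,v_5], [v_2,v_3], [v_2,v_4], [v_3,v_4], [v_4,v_5]
  2-simplices (6): [v_0,v_1,v_2], [v_0,v_1,v_5], [v_0,v_2,v_4], [v_1,v_3,v_4], [v_1,v_4,v_5], [v_2,v_3,v_4]

so the chain groups are C_0 ≅ Z^6, C_1 ≅ Z^12, C_2 ≅ Z^6.

∂_1: C_1 → C_0 maps an edge to its endpoints' difference, ∂[p,q] = q − p.
As a 6×12 matrix over Z this has rank 5, with invariant factors (1,1,1,1,1).

The boundary map ∂_2: C_2 → C_1 maps a triangle to the signed sum of its edges. For instance
  ∂[v_0,v_2,v_4] = [v_2,v_4] − [v_0,v_4] + [v_0,v_2],
  ∂[v_2,v_3,v_4] = [v_3,v_4] − [v_2,v_4] + [v_2,v_3].
The 12×6 boundary matrix has rank 6 and Smith normal form diag(1,1,1,1,1,1).

Now H_k = ker ∂_k / im ∂_{k+1}, so:

  H_0: rank C_0 − rank ∂_1 = 6 − 5 = 1, and the invariant factors of ∂_1 are all 1, so H_0 = Z.
  H_1: rank ker ∂_1 − rank ∂_2 = (12 − 5) − 6 = 1, and the invariant factors of ∂_2 are all 1, so H_1 = Z.
  H_2: rank ker ∂_2 − rank ∂_3 = (6 − 6) − 0 = 0, and there is no ∂_3, so H_2 = 0.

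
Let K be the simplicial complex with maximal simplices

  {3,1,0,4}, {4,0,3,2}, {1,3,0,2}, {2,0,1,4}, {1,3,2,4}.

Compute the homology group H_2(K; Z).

H_2 = 0.

Order the vertices as 0 < 1 < 2 < 3 < 4. Listing each simplex with vertices in this order, K has dimension 3 with simplices:

  0-simplices (5): [0], [1], [2], [3], [4]
  1-simplices (10): [0,1], [0,2], [0,3], [0,4], [1,2], [1,3], [1,4], [2,3], [2,4], [3,4]
  2-simplices (10): [0,1,2], [0,1,3], [0,1,4], [0,2,3], [0,2,4], [0,3,4], [1,2,3], [1,2,4], [1,3,4], [2,3,4]
  3-simplices (5): [0,1,2,3], [0,1,2,4], [0,1,3,4], [0,2,3,4], [1,2,3,4]

so the chain groups are C_0 ≅ Z^5, C_1 ≅ Z^10, C_2 ≅ Z^10, C_3 ≅ Z^5.

The boundary map ∂_1: C_1 → C_0 maps an edge to its endpoints' difference, ∂[p,q] = q − p. For instance
  ∂[0,1] = [1] − [0].
As a 5×10 matrix over Z this has rank 4, with invariant factors (1,1,1,1).

The boundary map ∂_2: C_2 → C_1 sends each 2-simplex [p,q,r] to [q,r] − [p,r] + [p,q]. For instance
  ∂[0,1,4] = [1,4] − [0,4] + [0,1],
  ∂[0,2,3] = [2,3] − [0,3] + [0,2].
This gives a 10×10 integer matrix of rank 6; reducing to Smith normal form yields diagonal entries (1,1,1,1,1,1).

Boundary ∂_3: C_3 → C_2 sends each 3-simplex σ to the alternating sum Σ_i (−1)^i (σ with its i-th vertex removed). For instance
  ∂[0,2,3,4] = [2,3,4] − [0,3,4] + [0,2,4] − [0,2,3],
  ∂[1,2,3,4] = [2,3,4] − [1,3,4] + [1,2,4] − [1,2,3].
The resulting 10×5 matrix has rank 4, and its Smith normal form has invariant factors (1,1,1,1).

Computing H_k = (kernel of ∂_k) / (image of ∂_{k+1}):

  H_2: rank ker ∂_2 − rank ∂_3 = (10 − 6) − 4 = 0, and the invariant factors of ∂_3 are all 1, so H_2 ≅ 0.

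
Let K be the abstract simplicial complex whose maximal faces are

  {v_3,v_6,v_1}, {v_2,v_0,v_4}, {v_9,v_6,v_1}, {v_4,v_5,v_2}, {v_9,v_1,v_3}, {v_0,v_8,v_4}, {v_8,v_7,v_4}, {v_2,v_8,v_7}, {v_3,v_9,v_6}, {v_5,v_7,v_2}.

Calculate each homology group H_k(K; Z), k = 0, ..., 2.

K has 10 vertices, 18 edges, 10 triangles.
rank ∂_0 = 0, rank ∂_1 = 8 ⇒ b_0 = 10 − 0 − 8 = 2; all invariant factors of ∂_1 are 1 so no torsion. So H_0 = Z^2.
rank ∂_1 = 8, rank ∂_2 = 9 ⇒ b_1 = 18 − 8 − 9 = 1; all invariant factors of ∂_2 are 1 so no torsion. So H_1 = Z.
rank ∂_2 = 9, rank ∂_3 = 0 ⇒ b_2 = 10 − 9 − 0 = 1. So H_2 = Z.

H_0 = Z^2,  H_1 = Z,  H_2 = Z.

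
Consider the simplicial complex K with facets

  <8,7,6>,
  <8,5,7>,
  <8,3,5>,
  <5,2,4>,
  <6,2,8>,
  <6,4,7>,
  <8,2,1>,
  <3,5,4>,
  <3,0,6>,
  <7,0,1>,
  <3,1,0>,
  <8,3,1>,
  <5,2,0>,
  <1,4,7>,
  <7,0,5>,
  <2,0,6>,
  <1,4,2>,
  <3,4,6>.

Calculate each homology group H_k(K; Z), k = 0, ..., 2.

Fix the vertex order 0 < 1 < 2 < 3 < 4 < 5 < 6 < 7 < 8 and write every simplex with vertices in increasing order. Then dim K = 2 and the simplices of K are:

  0-simplices (9): [0], [1], [2], [3], [4], [5], [6], [7], [8]
  1-simplices (27): (27 of them)
  2-simplices (18): [0,1,3], [0,1,7], [0,2,5], [0,2,6], [0,3,6], [0,5,7], [1,2,4], [1,2,8], [1,3,8], [1,4,7], [2,4,5], [2,6,8], [3,4,5], [3,4,6], [3,5,8], [4,6,7], [5,7,8], [6,7,8]

so the chain groups are C_0 ≅ Z^9, C_1 ≅ Z^27, C_2 ≅ Z^18.

Boundary ∂_1: C_1 → C_0 sends each edge [p,q] (with p < q) to q − p. For instance
  ∂[0,1] = [1] − [0].
The 9×27 boundary matrix has rank 8 and Smith normal form diag(1,1,1,1,1,1,1,1).

∂_2: C_2 → C_1 sends each 2-simplex [p,q,r] to [q,r] − [p,r] + [p,q]. For instance
  ∂[0,3,6] = [3,6] − [0,6] + [0,3],
  ∂[2,4,5] = [4,5] − [2,5] + [2,4].
The 27×18 boundary matrix has rank 17 and Smith normal form diag(1,1,1,1,1,1,1,1,1,1,1,1,1,1,1,1,1).

Reading off H_k = ker ∂_k / im ∂_{k+1}:

  H_0: rank C_0 − rank ∂_1 = 9 − 8 = 1, and the invariant factors of ∂_1 are all 1, so H_0 = Z.
  H_1: rank ker ∂_1 − rank ∂_2 = (27 − 8) − 17 = 2, and the invariant factors of ∂_2 are all 1, so H_1 = Z^2.
  H_2: rank ker ∂_2 − rank ∂_3 = (18 − 17) − 0 = 1, and there is no ∂_3, so H_2 = Z.

As a check, the Euler characteristic is 9 − 27 + 18 = 0, which agrees with 1 − 2 + 1 = 0.

H_0 ≅ Z,  H_1 ≅ Z^2,  H_2 ≅ Z.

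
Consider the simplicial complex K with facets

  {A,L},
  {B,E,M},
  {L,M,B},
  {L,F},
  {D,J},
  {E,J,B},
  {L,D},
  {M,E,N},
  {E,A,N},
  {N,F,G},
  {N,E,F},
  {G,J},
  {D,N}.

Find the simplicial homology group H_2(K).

H_2 ≅ 0.

Order the vertices as A < B < D < E < F < G < J < L < M < N. Listing each simplex with vertices in this order, K has dimension 2 with simplices:

  0-simplices (10): A, B, D, E, F, G, J, L, M, N
  1-simplices (21): AE, AL, AN, BE, BJ, BL, BM, DJ, DL, DN, EF, EJ, EM, EN, FG, FL, FN, GJ, GN, LM, MN
  2-simplices (7): AEN, BEJ, BEM, BLM, EFN, EMN, FGN

Hence C_0 ≅ Z^10, C_1 ≅ Z^21, C_2 ≅ Z^7.

Boundary ∂_1: C_1 → C_0 sends each edge [p,q] (with p < q) to q − p. For instance
  ∂BJ = J − B.
The resulting 10×21 matrix has rank 9, and its Smith normal form has invariant factors (1,1,1,1,1,1,1,1,1).

∂_2: C_2 → C_1 maps a triangle to the signed sum of its edges. For instance
  ∂FGN = GN − FN + FG,
  ∂BLM = LM − BM + BL.
The 21×7 boundary matrix has rank 7 and Smith normal form diag(1,1,1,1,1,1,1).

Reading off H_k = ker ∂_k / im ∂_{k+1}:

  H_2: rank ker ∂_2 − rank ∂_3 = (7 − 7) − 0 = 0, and there is no ∂_3, so H_2 ≅ 0.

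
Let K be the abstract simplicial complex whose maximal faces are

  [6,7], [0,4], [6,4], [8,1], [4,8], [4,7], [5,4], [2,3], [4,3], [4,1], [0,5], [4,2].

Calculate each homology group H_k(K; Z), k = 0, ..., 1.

Order the vertices as 0 < 1 < 2 < 3 < 4 < 5 < 6 < 7 < 8. Listing each simplex with vertices in this order, K has dimension 1 with simplices:

  0-simplices (9): [0], [1], [2], [3], [4], [5], [6], [7], [8]
  1-simplices (12): [0,4], [0,5], [1,4], [1,8], [2,3], [2,4], [3,4], [4,5], [4,6], [4,7], [4,8], [6,7]

so the chain groups are C_0 ≅ Z^9, C_1 ≅ Z^12.

The boundary map ∂_1: C_1 → C_0 maps an edge to its endpoints' difference, ∂[p,q] = q − p.
This gives a 9×12 integer matrix of rank 8; reducing to Smith normal form yields diagonal entries (1,1,1,1,1,1,1,1).

Now H_k = ker ∂_k / im ∂_{k+1}, so:

  H_0: rank C_0 − rank ∂_1 = 9 − 8 = 1, and the invariant factors of ∂_1 are all 1, so H_0 = Z.
  H_1: rank ker ∂_1 − rank ∂_2 = (12 − 8) − 0 = 4, and there is no ∂_2, so H_1 = Z^4.

As a check, the Euler characteristic is 9 − 12 = -3, which agrees with 1 − 4 = -3.

H_0 ≅ Z,  H_1 ≅ Z^4.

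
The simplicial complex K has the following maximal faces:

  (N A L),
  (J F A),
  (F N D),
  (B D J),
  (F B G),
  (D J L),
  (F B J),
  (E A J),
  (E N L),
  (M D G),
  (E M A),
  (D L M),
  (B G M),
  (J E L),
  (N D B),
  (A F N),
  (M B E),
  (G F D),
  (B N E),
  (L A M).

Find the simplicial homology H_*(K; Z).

Fix the vertex order A < B < D < E < F < G < J < L < M < N and write every simplex with vertices in increasing order. Then dim K = 2 and the simplices of K are:

  0-simplices (10): A, B, D, E, F, G, J, L, M, N
  1-simplices (30): AE, AF, AJ, AL, AM, AN, BD, BE, BF, BG, BJ, BM, BN, DF, DG, DJ, DL, DM, DN, EJ, EL, EM, EN, FG, FJ, FN, GM, JL, LM, LN
  2-simplices (20): AEJ, AEM, AFJ, AFN, ALM, ALN, BDJ, BDN, BEM, BEN, BFG, BFJ, BGM, DFG, DFN, DGM, DJL, DLM, EJL, ELN

Hence C_0 ≅ Z^10, C_1 ≅ Z^30, C_2 ≅ Z^20.

∂_1: C_1 → C_0 sends each edge [p,q] (with p < q) to q − p. For instance
  ∂JL = L − J.
The 10×30 boundary matrix has rank 9 and Smith normal form diag(1,1,1,1,1,1,1,1,1).

Boundary ∂_2: C_2 → C_1 maps a triangle to the signed sum of its edges. For instance
  ∂AFN = FN − AN + AF,
  ∂AEJ = EJ − AJ + AE.
The 30×20 boundary matrix has rank 20 and Smith normal form diag(1,1,1,1,1,1,1,1,1,1,1,1,1,1,1,1,1,1,1,2).

Computing H_k = (kernel of ∂_k) / (image of ∂_{k+1}):

  H_0: rank C_0 − rank ∂_1 = 10 − 9 = 1, and the invariant factors of ∂_1 are all 1, so H_0 ≅ Z.
  H_1: rank ker ∂_1 − rank ∂_2 = (30 − 9) − 20 = 1, and ∂_2 has invariant factor 2 > 1, so H_1 ≅ Z × Z/2.
  H_2: rank ker ∂_2 − rank ∂_3 = (20 − 20) − 0 = 0, and there is no ∂_3, so H_2 ≅ 0.

As a check, the Euler characteristic is 10 − 30 + 20 = 0, which agrees with 1 − 1 + 0 = 0.
(K is a triangulation of the Klein bottle.)

H_0 ≅ Z,  H_1 ≅ Z × Z/2,  H_2 = 0.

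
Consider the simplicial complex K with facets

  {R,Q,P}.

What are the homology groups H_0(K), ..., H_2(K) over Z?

H_0 = Z,  H_1 = 0,  H_2 = 0.

We work with the vertex ordering P < Q < R. The simplices of K, each written with vertices in increasing order, are:

  0-simplices (3): P, Q, R
  1-simplices (3): PQ, PR, QR
  2-simplices (1): PQR

Hence C_0 ≅ Z^3, C_1 ≅ Z^3, C_2 ≅ Z^1.

Boundary ∂_1: C_1 → C_0 sends each edge [p,q] (with p < q) to q − p.
The resulting 3×3 matrix has rank 2, and its Smith normal form has invariant factors (1,1).

∂_2: C_2 → C_1 maps a triangle to the signed sum of its edges. For instance
  ∂PQR = QR − PR + PQ.
The resulting 3×1 matrix has rank 1, and its Smith normal form has invariant factors (1).

Computing H_k = (kernel of ∂_k) / (image of ∂_{k+1}):

  H_0: rank C_0 − rank ∂_1 = 3 − 2 = 1, and the invariant factors of ∂_1 are all 1, so H_0 ≅ Z.
  H_1: rank ker ∂_1 − rank ∂_2 = (3 − 2) − 1 = 0, and the invariant factors of ∂_2 are all 1, so H_1 ≅ 0.
  H_2: rank ker ∂_2 − rank ∂_3 = (1 − 1) − 0 = 0, and there is no ∂_3, so H_2 ≅ 0.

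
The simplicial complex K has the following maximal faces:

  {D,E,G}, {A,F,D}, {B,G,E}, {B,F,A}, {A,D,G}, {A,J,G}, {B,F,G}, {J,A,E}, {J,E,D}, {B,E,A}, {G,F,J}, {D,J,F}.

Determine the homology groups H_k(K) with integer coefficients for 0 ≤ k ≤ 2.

Order the vertices as A < B < D < E < F < G < J. Listing each simplex with vertices in this order, K has dimension 2 with simplices:

  0-simplices (7): A, B, D, E, F, G, J
  1-simplices (18): AB, AD, AE, AF, AG, AJ, BE, BF, BG, DE, DF, DG, DJ, EG, EJ, FG, FJ, GJ
  2-simplices (12): ABE, ABF, ADF, ADG, AEJ, AGJ, BEG, BFG, DEG, DEJ, DFJ, FGJ

Hence C_0 ≅ Z^7, C_1 ≅ Z^18, C_2 ≅ Z^12.

∂_1: C_1 → C_0 is given by ∂[p,q] = [q] − [p].
This gives a 7×18 integer matrix of rank 6; reducing to Smith normal form yields diagonal entries (1,1,1,1,1,1).

The boundary map ∂_2: C_2 → C_1 acts by ∂[p,q,r] = [q,r] − [p,r] + [p,q]. For instance
  ∂DEG = EG − DG + DE,
  ∂DEJ = EJ − DJ + DE.
The 18×12 boundary matrix has rank 12 and Smith normal form diag(1,1,1,1,1,1,1,1,1,1,1,2).

From H_k ≅ ker(∂_k) / im(∂_{k+1}) we obtain:

  H_0: rank C_0 − rank ∂_1 = 7 − 6 = 1, and the invariant factors of ∂_1 are all 1, so H_0 = Z.
  H_1: rank ker ∂_1 − rank ∂_2 = (18 − 6) − 12 = 0, and ∂_2 has invariant factor 2 > 1, so H_1 = Z_2.
  H_2: rank ker ∂_2 − rank ∂_3 = (12 − 12) − 0 = 0, and there is no ∂_3, so H_2 = 0.

As a check, the Euler characteristic is 7 − 18 + 12 = 1, which agrees with 1 − 0 + 0 = 1.

H_0 ≅ Z,  H_1 ≅ Z_2,  H_2 = 0.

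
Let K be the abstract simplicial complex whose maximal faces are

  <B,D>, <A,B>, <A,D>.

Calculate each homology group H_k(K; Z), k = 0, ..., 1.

H_0 = Z,  H_1 = Z.

Take the total order A < B < D on the vertex set. Then K (dimension 1) consists of the simplices:

  0-simplices (3): A, B, D
  1-simplices (3): AB, AD, BD

giving chain groups C_0 ≅ Z^3, C_1 ≅ Z^3.

∂_1: C_1 → C_0 maps an edge to its endpoints' difference, ∂[p,q] = q − p. For instance
  ∂AB = B − A.
The 3×3 boundary matrix has rank 2 and Smith normal form diag(1,1).

Now H_k = ker ∂_k / im ∂_{k+1}, so:

  H_0: rank C_0 − rank ∂_1 = 3 − 2 = 1, and the invariant factors of ∂_1 are all 1, so H_0 = Z.
  H_1: rank ker ∂_1 − rank ∂_2 = (3 − 2) − 0 = 1, and there is no ∂_2, so H_1 = Z.

As a check, the Euler characteristic is 3 − 3 = 0, which agrees with 1 − 1 = 0.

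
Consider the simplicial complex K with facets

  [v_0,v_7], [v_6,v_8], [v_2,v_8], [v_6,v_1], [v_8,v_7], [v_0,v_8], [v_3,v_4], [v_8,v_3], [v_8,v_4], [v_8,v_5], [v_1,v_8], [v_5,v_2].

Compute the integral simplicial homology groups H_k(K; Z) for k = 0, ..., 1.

H_0 = Z,  H_1 = Z^4.

K has 9 vertices, 12 edges.
rank ∂_0 = 0, rank ∂_1 = 8 ⇒ b_0 = 9 − 0 − 8 = 1; all invariant factors of ∂_1 are 1 so no torsion. So H_0 = Z.
rank ∂_1 = 8, rank ∂_2 = 0 ⇒ b_1 = 12 − 8 − 0 = 4. So H_1 = Z^4.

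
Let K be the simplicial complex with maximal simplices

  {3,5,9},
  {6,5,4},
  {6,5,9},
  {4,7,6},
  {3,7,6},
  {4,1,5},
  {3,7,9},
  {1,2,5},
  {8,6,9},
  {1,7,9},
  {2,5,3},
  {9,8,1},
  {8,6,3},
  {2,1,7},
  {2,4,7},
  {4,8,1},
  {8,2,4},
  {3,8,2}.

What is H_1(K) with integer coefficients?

H_1 = Z ⊕ Z/2.

Fix the vertex order 1 < 2 < 3 < 4 < 5 < 6 < 7 < 8 < 9 and write every simplex with vertices in increasing order. Then dim K = 2 and the simplices of K are:

  0-simplices (9): [1], [2], [3], [4], [5], [6], [7], [8], [9]
  1-simplices (27): (27 of them)
  2-simplices (18): [1,2,5], [1,2,7], [1,4,5], [1,4,8], [1,7,9], [1,8,9], [2,3,5], [2,3,8], [2,4,7], [2,4,8], [3,5,9], [3,6,7], [3,6,8], [3,7,9], [4,5,6], [4,6,7], [5,6,9], [6,8,9]

Hence C_0 ≅ Z^9, C_1 ≅ Z^27, C_2 ≅ Z^18.

Boundary ∂_1: C_1 → C_0 is given by ∂[p,q] = [q] − [p]. For instance
  ∂[5,6] = [6] − [5].
The 9×27 boundary matrix has rank 8 and Smith normal form diag(1,1,1,1,1,1,1,1).

∂_2: C_2 → C_1 sends each 2-simplex [p,q,r] to [q,r] − [p,r] + [p,q]. For instance
  ∂[1,4,5] = [4,5] − [1,5] + [1,4],
  ∂[1,2,5] = [2,5] − [1,5] + [1,2].
This gives a 27×18 integer matrix of rank 18; reducing to Smith normal form yields diagonal entries (1,1,1,1,1,1,1,1,1,1,1,1,1,1,1,1,1,2).

Now H_k = ker ∂_k / im ∂_{k+1}, so:

  H_1: rank ker ∂_1 − rank ∂_2 = (27 − 8) − 18 = 1, and ∂_2 has invariant factor 2 > 1, so H_1 ≅ Z ⊕ Z/2.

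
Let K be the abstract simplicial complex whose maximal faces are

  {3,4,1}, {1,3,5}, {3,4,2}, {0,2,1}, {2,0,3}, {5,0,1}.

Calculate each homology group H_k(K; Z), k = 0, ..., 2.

K has 6 vertices, 12 edges, 6 triangles.
rank ∂_0 = 0, rank ∂_1 = 5 ⇒ b_0 = 6 − 0 − 5 = 1; all invariant factors of ∂_1 are 1 so no torsion. So H_0 = Z.
rank ∂_1 = 5, rank ∂_2 = 6 ⇒ b_1 = 12 − 5 − 6 = 1; all invariant factors of ∂_2 are 1 so no torsion. So H_1 = Z.
rank ∂_2 = 6, rank ∂_3 = 0 ⇒ b_2 = 6 − 6 − 0 = 0. So H_2 = 0.

H_0 = Z,  H_1 = Z,  H_2 = 0.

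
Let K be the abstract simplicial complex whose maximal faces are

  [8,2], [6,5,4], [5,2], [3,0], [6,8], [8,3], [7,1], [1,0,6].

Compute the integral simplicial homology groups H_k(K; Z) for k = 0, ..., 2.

H_0 ≅ Z,  H_1 ≅ Z^2,  H_2 = 0.

Fix the vertex order 0 < 1 < 2 < 3 < 4 < 5 < 6 < 7 < 8 and write every simplex with vertices in increasing order. Then dim K = 2 and the simplices of K are:

  0-simplices (9): [0], [1], [2], [3], [4], [5], [6], [7], [8]
  1-simplices (12): [0,1], [0,3], [0,6], [1,6], [1,7], [2,5], [2,8], [3,8], [4,5], [4,6], [5,6], [6,8]
  2-simplices (2): [0,1,6], [4,5,6]

giving chain groups C_0 ≅ Z^9, C_1 ≅ Z^12, C_2 ≅ Z^2.

The boundary map ∂_1: C_1 → C_0 is given by ∂[p,q] = [q] − [p]. For instance
  ∂[6,8] = [8] − [6].
The resulting 9×12 matrix has rank 8, and its Smith normal form has invariant factors (1,1,1,1,1,1,1,1).

∂_2: C_2 → C_1 sends each 2-simplex [p,q,r] to [q,r] − [p,r] + [p,q]. For instance
  ∂[4,5,6] = [5,6] − [4,6] + [4,5],
  ∂[0,1,6] = [1,6] − [0,6] + [0,1].
This gives a 12×2 integer matrix of rank 2; reducing to Smith normal form yields diagonal entries (1,1).

From H_k ≅ ker(∂_k) / im(∂_{k+1}) we obtain:

  H_0: rank C_0 − rank ∂_1 = 9 − 8 = 1, and the invariant factors of ∂_1 are all 1, so H_0 = Z.
  H_1: rank ker ∂_1 − rank ∂_2 = (12 − 8) − 2 = 2, and the invariant factors of ∂_2 are all 1, so H_1 = Z^2.
  H_2: rank ker ∂_2 − rank ∂_3 = (2 − 2) − 0 = 0, and there is no ∂_3, so H_2 = 0.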